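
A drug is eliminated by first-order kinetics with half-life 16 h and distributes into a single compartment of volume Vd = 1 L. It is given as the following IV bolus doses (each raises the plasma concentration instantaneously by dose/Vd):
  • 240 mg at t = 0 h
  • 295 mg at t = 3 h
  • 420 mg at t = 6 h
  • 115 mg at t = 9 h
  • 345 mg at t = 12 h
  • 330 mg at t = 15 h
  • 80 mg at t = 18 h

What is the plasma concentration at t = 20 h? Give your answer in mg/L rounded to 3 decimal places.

1125.611 mg/L

k = ln 2 / 16 = 0.04332 per h
Dose 1 (240 mg at t=0 h): 240·exp(−0.04332·20) = 100.908 mg/L
Dose 2 (295 mg at t=3 h): 295·exp(−0.04332·17) = 141.246 mg/L
Dose 3 (420 mg at t=6 h): 420·exp(−0.04332·14) = 229.007 mg/L
Dose 4 (115 mg at t=9 h): 115·exp(−0.04332·11) = 71.407 mg/L
Dose 5 (345 mg at t=12 h): 345·exp(−0.04332·8) = 243.952 mg/L
Dose 6 (330 mg at t=15 h): 330·exp(−0.04332·5) = 265.731 mg/L
Dose 7 (80 mg at t=18 h): 80·exp(−0.04332·2) = 73.360 mg/L
C(20) = 100.908 + 141.246 + 229.007 + 71.407 + 243.952 + 265.731 + 73.360 = 1125.611 mg/L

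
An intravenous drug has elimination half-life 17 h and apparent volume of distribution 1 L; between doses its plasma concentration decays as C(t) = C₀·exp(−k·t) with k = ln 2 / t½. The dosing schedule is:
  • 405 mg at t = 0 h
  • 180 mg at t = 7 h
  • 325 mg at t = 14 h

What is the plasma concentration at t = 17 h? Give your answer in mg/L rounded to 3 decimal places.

609.809 mg/L

k = ln 2 / 17 = 0.04077 per h
Dose 1 (405 mg at t=0 h): 405·exp(−0.04077·17) = 202.500 mg/L
Dose 2 (180 mg at t=7 h): 180·exp(−0.04077·10) = 119.728 mg/L
Dose 3 (325 mg at t=14 h): 325·exp(−0.04077·3) = 287.581 mg/L
C(17) = 202.500 + 119.728 + 287.581 = 609.809 mg/L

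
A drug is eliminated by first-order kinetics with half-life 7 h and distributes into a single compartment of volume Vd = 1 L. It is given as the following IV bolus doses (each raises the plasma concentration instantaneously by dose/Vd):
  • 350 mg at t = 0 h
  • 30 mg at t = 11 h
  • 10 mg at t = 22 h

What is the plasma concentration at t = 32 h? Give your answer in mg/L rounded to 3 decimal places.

22.186 mg/L

k = ln 2 / 7 = 0.09902 per h
Dose 1 (350 mg at t=0 h): 350·exp(−0.09902·32) = 14.721 mg/L
Dose 2 (30 mg at t=11 h): 30·exp(−0.09902·21) = 3.750 mg/L
Dose 3 (10 mg at t=22 h): 10·exp(−0.09902·10) = 3.715 mg/L
C(32) = 14.721 + 3.750 + 3.715 = 22.186 mg/L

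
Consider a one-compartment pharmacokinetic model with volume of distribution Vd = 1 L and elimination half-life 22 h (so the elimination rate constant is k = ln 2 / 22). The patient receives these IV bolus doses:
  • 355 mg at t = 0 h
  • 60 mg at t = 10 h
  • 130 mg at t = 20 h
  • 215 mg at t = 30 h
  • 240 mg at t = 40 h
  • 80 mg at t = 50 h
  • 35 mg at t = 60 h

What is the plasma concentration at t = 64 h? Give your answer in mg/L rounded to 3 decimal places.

359.358 mg/L

k = ln 2 / 22 = 0.03151 per h
Dose 1 (355 mg at t=0 h): 355·exp(−0.03151·64) = 47.261 mg/L
Dose 2 (60 mg at t=10 h): 60·exp(−0.03151·54) = 10.946 mg/L
Dose 3 (130 mg at t=20 h): 130·exp(−0.03151·44) = 32.500 mg/L
Dose 4 (215 mg at t=30 h): 215·exp(−0.03151·34) = 73.656 mg/L
Dose 5 (240 mg at t=40 h): 240·exp(−0.03151·24) = 112.672 mg/L
Dose 6 (80 mg at t=50 h): 80·exp(−0.03151·14) = 51.467 mg/L
Dose 7 (35 mg at t=60 h): 35·exp(−0.03151·4) = 30.856 mg/L
C(64) = 47.261 + 10.946 + 32.500 + 73.656 + 112.672 + 51.467 + 30.856 = 359.358 mg/L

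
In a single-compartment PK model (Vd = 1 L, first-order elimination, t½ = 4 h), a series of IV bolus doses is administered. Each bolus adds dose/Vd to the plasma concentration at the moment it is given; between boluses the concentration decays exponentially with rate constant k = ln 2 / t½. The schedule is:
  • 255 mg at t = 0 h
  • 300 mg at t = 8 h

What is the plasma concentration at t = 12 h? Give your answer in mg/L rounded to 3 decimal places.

k = ln 2 / 4 = 0.17329 per h
Dose 1 (255 mg at t=0 h): 255·exp(−0.17329·12) = 31.875 mg/L
Dose 2 (300 mg at t=8 h): 300·exp(−0.17329·4) = 150.000 mg/L
C(12) = 31.875 + 150.000 = 181.875 mg/L

181.875 mg/L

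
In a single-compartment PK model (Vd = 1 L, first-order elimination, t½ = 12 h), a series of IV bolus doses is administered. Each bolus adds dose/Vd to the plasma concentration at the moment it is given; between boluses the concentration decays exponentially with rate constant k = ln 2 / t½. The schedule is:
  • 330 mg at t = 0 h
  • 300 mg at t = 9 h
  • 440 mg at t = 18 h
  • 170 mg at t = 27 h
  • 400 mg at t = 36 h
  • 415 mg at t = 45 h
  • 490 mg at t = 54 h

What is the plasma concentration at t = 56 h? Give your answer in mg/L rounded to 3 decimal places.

896.067 mg/L

k = ln 2 / 12 = 0.05776 per h
Dose 1 (330 mg at t=0 h): 330·exp(−0.05776·56) = 12.993 mg/L
Dose 2 (300 mg at t=9 h): 300·exp(−0.05776·47) = 19.865 mg/L
Dose 3 (440 mg at t=18 h): 440·exp(−0.05776·38) = 48.999 mg/L
Dose 4 (170 mg at t=27 h): 170·exp(−0.05776·29) = 31.839 mg/L
Dose 5 (400 mg at t=36 h): 400·exp(−0.05776·20) = 125.992 mg/L
Dose 6 (415 mg at t=45 h): 415·exp(−0.05776·11) = 219.839 mg/L
Dose 7 (490 mg at t=54 h): 490·exp(−0.05776·2) = 436.540 mg/L
C(56) = 12.993 + 19.865 + 48.999 + 31.839 + 125.992 + 219.839 + 436.540 = 896.067 mg/L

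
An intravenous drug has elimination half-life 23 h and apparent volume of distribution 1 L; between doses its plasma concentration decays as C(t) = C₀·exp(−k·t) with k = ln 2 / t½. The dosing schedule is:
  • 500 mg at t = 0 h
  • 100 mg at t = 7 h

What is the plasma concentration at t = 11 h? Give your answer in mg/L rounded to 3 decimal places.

k = ln 2 / 23 = 0.03014 per h
Dose 1 (500 mg at t=0 h): 500·exp(−0.03014·11) = 358.921 mg/L
Dose 2 (100 mg at t=7 h): 100·exp(−0.03014·4) = 88.644 mg/L
C(11) = 358.921 + 88.644 = 447.565 mg/L

447.565 mg/L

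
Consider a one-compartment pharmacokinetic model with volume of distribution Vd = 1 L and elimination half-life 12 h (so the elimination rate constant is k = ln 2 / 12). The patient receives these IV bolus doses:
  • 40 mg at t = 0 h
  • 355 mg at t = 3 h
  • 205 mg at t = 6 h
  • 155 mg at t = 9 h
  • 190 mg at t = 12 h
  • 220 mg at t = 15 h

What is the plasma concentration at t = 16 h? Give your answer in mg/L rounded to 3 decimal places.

760.370 mg/L

k = ln 2 / 12 = 0.05776 per h
Dose 1 (40 mg at t=0 h): 40·exp(−0.05776·16) = 15.874 mg/L
Dose 2 (355 mg at t=3 h): 355·exp(−0.05776·13) = 167.538 mg/L
Dose 3 (205 mg at t=6 h): 205·exp(−0.05776·10) = 115.052 mg/L
Dose 4 (155 mg at t=9 h): 155·exp(−0.05776·7) = 103.450 mg/L
Dose 5 (190 mg at t=12 h): 190·exp(−0.05776·4) = 150.803 mg/L
Dose 6 (220 mg at t=15 h): 220·exp(−0.05776·1) = 207.652 mg/L
C(16) = 15.874 + 167.538 + 115.052 + 103.450 + 150.803 + 207.652 = 760.370 mg/L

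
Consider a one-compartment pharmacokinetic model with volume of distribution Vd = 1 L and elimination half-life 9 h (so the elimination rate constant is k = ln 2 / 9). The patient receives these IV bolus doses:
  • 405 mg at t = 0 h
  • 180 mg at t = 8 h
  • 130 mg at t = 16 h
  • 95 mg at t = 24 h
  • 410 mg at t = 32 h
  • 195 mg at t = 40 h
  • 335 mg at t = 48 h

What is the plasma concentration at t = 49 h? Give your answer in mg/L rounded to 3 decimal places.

k = ln 2 / 9 = 0.07702 per h
Dose 1 (405 mg at t=0 h): 405·exp(−0.07702·49) = 9.301 mg/L
Dose 2 (180 mg at t=8 h): 180·exp(−0.07702·41) = 7.654 mg/L
Dose 3 (130 mg at t=16 h): 130·exp(−0.07702·33) = 10.237 mg/L
Dose 4 (95 mg at t=24 h): 95·exp(−0.07702·25) = 13.853 mg/L
Dose 5 (410 mg at t=32 h): 410·exp(−0.07702·17) = 110.706 mg/L
Dose 6 (195 mg at t=40 h): 195·exp(−0.07702·9) = 97.500 mg/L
Dose 7 (335 mg at t=48 h): 335·exp(−0.07702·1) = 310.168 mg/L
C(49) = 9.301 + 7.654 + 10.237 + 13.853 + 110.706 + 97.500 + 310.168 = 559.419 mg/L

559.419 mg/L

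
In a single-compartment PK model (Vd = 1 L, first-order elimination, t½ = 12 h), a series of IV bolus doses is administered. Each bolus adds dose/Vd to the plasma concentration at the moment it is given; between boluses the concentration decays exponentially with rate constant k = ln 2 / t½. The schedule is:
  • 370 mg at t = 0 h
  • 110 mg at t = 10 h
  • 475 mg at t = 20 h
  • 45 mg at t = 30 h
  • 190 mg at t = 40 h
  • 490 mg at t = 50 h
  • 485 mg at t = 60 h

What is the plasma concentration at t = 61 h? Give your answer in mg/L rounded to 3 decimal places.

842.519 mg/L

k = ln 2 / 12 = 0.05776 per h
Dose 1 (370 mg at t=0 h): 370·exp(−0.05776·61) = 10.914 mg/L
Dose 2 (110 mg at t=10 h): 110·exp(−0.05776·51) = 5.781 mg/L
Dose 3 (475 mg at t=20 h): 475·exp(−0.05776·41) = 44.481 mg/L
Dose 4 (45 mg at t=30 h): 45·exp(−0.05776·31) = 7.508 mg/L
Dose 5 (190 mg at t=40 h): 190·exp(−0.05776·21) = 56.487 mg/L
Dose 6 (490 mg at t=50 h): 490·exp(−0.05776·11) = 259.568 mg/L
Dose 7 (485 mg at t=60 h): 485·exp(−0.05776·1) = 457.779 mg/L
C(61) = 10.914 + 5.781 + 44.481 + 7.508 + 56.487 + 259.568 + 457.779 = 842.519 mg/L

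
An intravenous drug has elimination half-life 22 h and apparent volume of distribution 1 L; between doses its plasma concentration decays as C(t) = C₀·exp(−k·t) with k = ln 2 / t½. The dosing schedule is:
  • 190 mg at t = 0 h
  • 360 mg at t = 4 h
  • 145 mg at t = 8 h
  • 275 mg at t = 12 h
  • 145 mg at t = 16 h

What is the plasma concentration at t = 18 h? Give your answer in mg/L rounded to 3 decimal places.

808.949 mg/L

k = ln 2 / 22 = 0.03151 per h
Dose 1 (190 mg at t=0 h): 190·exp(−0.03151·18) = 107.760 mg/L
Dose 2 (360 mg at t=4 h): 360·exp(−0.03151·14) = 231.600 mg/L
Dose 3 (145 mg at t=8 h): 145·exp(−0.03151·10) = 105.812 mg/L
Dose 4 (275 mg at t=12 h): 275·exp(−0.03151·6) = 227.632 mg/L
Dose 5 (145 mg at t=16 h): 145·exp(−0.03151·2) = 136.145 mg/L
C(18) = 107.760 + 231.600 + 105.812 + 227.632 + 136.145 = 808.949 mg/L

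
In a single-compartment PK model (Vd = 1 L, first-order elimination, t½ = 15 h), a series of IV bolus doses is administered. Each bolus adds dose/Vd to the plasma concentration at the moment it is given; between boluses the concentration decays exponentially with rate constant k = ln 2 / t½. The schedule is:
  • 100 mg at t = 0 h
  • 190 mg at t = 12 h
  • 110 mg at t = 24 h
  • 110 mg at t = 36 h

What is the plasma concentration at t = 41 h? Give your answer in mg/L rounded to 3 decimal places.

202.236 mg/L

k = ln 2 / 15 = 0.04621 per h
Dose 1 (100 mg at t=0 h): 100·exp(−0.04621·41) = 15.038 mg/L
Dose 2 (190 mg at t=12 h): 190·exp(−0.04621·29) = 49.746 mg/L
Dose 3 (110 mg at t=24 h): 110·exp(−0.04621·17) = 50.145 mg/L
Dose 4 (110 mg at t=36 h): 110·exp(−0.04621·5) = 87.307 mg/L
C(41) = 15.038 + 49.746 + 50.145 + 87.307 = 202.236 mg/L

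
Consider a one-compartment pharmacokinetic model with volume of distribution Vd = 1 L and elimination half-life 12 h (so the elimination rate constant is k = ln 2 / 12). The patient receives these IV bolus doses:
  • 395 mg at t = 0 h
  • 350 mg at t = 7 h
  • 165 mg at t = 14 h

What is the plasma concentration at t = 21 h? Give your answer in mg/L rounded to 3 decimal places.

k = ln 2 / 12 = 0.05776 per h
Dose 1 (395 mg at t=0 h): 395·exp(−0.05776·21) = 117.434 mg/L
Dose 2 (350 mg at t=7 h): 350·exp(−0.05776·14) = 155.907 mg/L
Dose 3 (165 mg at t=14 h): 165·exp(−0.05776·7) = 110.124 mg/L
C(21) = 117.434 + 155.907 + 110.124 = 383.466 mg/L

383.466 mg/L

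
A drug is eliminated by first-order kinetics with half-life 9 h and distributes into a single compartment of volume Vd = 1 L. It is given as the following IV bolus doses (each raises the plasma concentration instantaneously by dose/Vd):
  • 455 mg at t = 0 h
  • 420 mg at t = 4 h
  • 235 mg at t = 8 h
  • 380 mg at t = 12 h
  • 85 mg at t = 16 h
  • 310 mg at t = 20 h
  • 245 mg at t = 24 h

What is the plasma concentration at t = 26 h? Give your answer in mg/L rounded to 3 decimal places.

k = ln 2 / 9 = 0.07702 per h
Dose 1 (455 mg at t=0 h): 455·exp(−0.07702·26) = 61.428 mg/L
Dose 2 (420 mg at t=4 h): 420·exp(−0.07702·22) = 77.161 mg/L
Dose 3 (235 mg at t=8 h): 235·exp(−0.07702·18) = 58.750 mg/L
Dose 4 (380 mg at t=12 h): 380·exp(−0.07702·14) = 129.275 mg/L
Dose 5 (85 mg at t=16 h): 85·exp(−0.07702·10) = 39.350 mg/L
Dose 6 (310 mg at t=20 h): 310·exp(−0.07702·6) = 195.288 mg/L
Dose 7 (245 mg at t=24 h): 245·exp(−0.07702·2) = 210.025 mg/L
C(26) = 61.428 + 77.161 + 58.750 + 129.275 + 39.350 + 195.288 + 210.025 = 771.277 mg/L

771.277 mg/L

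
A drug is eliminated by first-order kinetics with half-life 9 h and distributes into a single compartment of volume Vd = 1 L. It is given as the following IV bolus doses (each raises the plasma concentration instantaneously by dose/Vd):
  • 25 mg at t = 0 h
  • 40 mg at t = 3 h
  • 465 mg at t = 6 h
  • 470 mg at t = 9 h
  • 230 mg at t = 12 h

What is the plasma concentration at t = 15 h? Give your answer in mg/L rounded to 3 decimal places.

734.881 mg/L

k = ln 2 / 9 = 0.07702 per h
Dose 1 (25 mg at t=0 h): 25·exp(−0.07702·15) = 7.875 mg/L
Dose 2 (40 mg at t=3 h): 40·exp(−0.07702·12) = 15.874 mg/L
Dose 3 (465 mg at t=6 h): 465·exp(−0.07702·9) = 232.500 mg/L
Dose 4 (470 mg at t=9 h): 470·exp(−0.07702·6) = 296.081 mg/L
Dose 5 (230 mg at t=12 h): 230·exp(−0.07702·3) = 182.551 mg/L
C(15) = 7.875 + 15.874 + 232.500 + 296.081 + 182.551 = 734.881 mg/L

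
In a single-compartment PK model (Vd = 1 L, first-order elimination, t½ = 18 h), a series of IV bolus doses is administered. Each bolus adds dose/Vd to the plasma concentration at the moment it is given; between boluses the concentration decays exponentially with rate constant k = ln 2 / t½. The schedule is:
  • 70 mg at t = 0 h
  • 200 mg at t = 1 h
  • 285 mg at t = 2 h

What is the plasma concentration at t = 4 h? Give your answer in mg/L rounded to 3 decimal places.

502.061 mg/L

k = ln 2 / 18 = 0.03851 per h
Dose 1 (70 mg at t=0 h): 70·exp(−0.03851·4) = 60.007 mg/L
Dose 2 (200 mg at t=1 h): 200·exp(−0.03851·3) = 178.180 mg/L
Dose 3 (285 mg at t=2 h): 285·exp(−0.03851·2) = 263.874 mg/L
C(4) = 60.007 + 178.180 + 263.874 = 502.061 mg/L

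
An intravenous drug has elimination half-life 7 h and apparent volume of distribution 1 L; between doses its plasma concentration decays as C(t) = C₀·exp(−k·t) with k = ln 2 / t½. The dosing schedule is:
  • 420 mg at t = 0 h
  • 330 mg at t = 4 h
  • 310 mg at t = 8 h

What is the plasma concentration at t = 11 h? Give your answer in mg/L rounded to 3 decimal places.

k = ln 2 / 7 = 0.09902 per h
Dose 1 (420 mg at t=0 h): 420·exp(−0.09902·11) = 141.320 mg/L
Dose 2 (330 mg at t=4 h): 330·exp(−0.09902·7) = 165.000 mg/L
Dose 3 (310 mg at t=8 h): 310·exp(−0.09902·3) = 230.329 mg/L
C(11) = 141.320 + 165.000 + 230.329 = 536.649 mg/L

536.649 mg/L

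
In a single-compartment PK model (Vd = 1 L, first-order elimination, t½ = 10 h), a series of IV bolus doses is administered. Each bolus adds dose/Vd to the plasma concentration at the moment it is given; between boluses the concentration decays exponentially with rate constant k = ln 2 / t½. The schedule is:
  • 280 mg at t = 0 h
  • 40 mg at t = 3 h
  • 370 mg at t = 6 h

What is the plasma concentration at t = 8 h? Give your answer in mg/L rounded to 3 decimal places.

511.206 mg/L

k = ln 2 / 10 = 0.06931 per h
Dose 1 (280 mg at t=0 h): 280·exp(−0.06931·8) = 160.818 mg/L
Dose 2 (40 mg at t=3 h): 40·exp(−0.06931·5) = 28.284 mg/L
Dose 3 (370 mg at t=6 h): 370·exp(−0.06931·2) = 322.104 mg/L
C(8) = 160.818 + 28.284 + 322.104 = 511.206 mg/L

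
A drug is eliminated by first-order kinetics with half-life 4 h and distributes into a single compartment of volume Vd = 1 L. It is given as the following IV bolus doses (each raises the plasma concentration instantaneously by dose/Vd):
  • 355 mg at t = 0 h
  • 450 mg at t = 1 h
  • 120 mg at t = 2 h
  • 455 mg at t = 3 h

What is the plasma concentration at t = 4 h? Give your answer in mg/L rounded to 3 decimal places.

912.532 mg/L

k = ln 2 / 4 = 0.17329 per h
Dose 1 (355 mg at t=0 h): 355·exp(−0.17329·4) = 177.500 mg/L
Dose 2 (450 mg at t=1 h): 450·exp(−0.17329·3) = 267.572 mg/L
Dose 3 (120 mg at t=2 h): 120·exp(−0.17329·2) = 84.853 mg/L
Dose 4 (455 mg at t=3 h): 455·exp(−0.17329·1) = 382.608 mg/L
C(4) = 177.500 + 267.572 + 84.853 + 382.608 = 912.532 mg/L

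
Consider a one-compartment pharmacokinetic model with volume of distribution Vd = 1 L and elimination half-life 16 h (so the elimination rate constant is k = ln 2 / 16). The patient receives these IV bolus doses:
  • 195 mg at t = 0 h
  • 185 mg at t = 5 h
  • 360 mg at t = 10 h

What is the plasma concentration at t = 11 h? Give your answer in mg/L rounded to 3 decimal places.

608.473 mg/L

k = ln 2 / 16 = 0.04332 per h
Dose 1 (195 mg at t=0 h): 195·exp(−0.04332·11) = 121.081 mg/L
Dose 2 (185 mg at t=5 h): 185·exp(−0.04332·6) = 142.655 mg/L
Dose 3 (360 mg at t=10 h): 360·exp(−0.04332·1) = 344.737 mg/L
C(11) = 121.081 + 142.655 + 344.737 = 608.473 mg/L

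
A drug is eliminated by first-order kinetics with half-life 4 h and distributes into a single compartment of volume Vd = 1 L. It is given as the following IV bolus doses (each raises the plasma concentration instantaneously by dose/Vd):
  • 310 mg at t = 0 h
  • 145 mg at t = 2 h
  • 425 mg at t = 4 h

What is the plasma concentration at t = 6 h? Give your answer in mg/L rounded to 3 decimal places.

482.622 mg/L

k = ln 2 / 4 = 0.17329 per h
Dose 1 (310 mg at t=0 h): 310·exp(−0.17329·6) = 109.602 mg/L
Dose 2 (145 mg at t=2 h): 145·exp(−0.17329·4) = 72.500 mg/L
Dose 3 (425 mg at t=4 h): 425·exp(−0.17329·2) = 300.520 mg/L
C(6) = 109.602 + 72.500 + 300.520 = 482.622 mg/L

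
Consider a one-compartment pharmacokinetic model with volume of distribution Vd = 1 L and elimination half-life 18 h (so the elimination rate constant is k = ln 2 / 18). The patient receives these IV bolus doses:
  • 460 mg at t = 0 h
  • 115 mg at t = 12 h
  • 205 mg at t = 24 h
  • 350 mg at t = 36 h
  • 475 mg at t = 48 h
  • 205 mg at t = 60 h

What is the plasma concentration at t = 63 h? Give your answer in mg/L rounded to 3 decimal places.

675.415 mg/L

k = ln 2 / 18 = 0.03851 per h
Dose 1 (460 mg at t=0 h): 460·exp(−0.03851·63) = 40.659 mg/L
Dose 2 (115 mg at t=12 h): 115·exp(−0.03851·51) = 16.135 mg/L
Dose 3 (205 mg at t=24 h): 205·exp(−0.03851·39) = 45.659 mg/L
Dose 4 (350 mg at t=36 h): 350·exp(−0.03851·27) = 123.744 mg/L
Dose 5 (475 mg at t=48 h): 475·exp(−0.03851·15) = 266.585 mg/L
Dose 6 (205 mg at t=60 h): 205·exp(−0.03851·3) = 182.634 mg/L
C(63) = 40.659 + 16.135 + 45.659 + 123.744 + 266.585 + 182.634 = 675.415 mg/L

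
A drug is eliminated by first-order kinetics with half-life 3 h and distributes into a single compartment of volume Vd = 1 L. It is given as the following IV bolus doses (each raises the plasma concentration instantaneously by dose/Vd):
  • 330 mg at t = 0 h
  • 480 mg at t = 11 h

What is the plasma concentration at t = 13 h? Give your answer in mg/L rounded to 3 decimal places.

318.751 mg/L

k = ln 2 / 3 = 0.23105 per h
Dose 1 (330 mg at t=0 h): 330·exp(−0.23105·13) = 16.370 mg/L
Dose 2 (480 mg at t=11 h): 480·exp(−0.23105·2) = 302.381 mg/L
C(13) = 16.370 + 302.381 = 318.751 mg/L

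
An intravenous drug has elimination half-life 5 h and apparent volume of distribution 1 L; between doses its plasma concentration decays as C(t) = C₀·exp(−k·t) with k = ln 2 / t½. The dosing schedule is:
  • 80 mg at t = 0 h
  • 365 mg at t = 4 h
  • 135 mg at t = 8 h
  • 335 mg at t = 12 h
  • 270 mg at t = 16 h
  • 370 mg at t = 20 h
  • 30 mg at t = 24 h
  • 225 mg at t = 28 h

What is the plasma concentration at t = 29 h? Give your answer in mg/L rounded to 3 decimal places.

k = ln 2 / 5 = 0.13863 per h
Dose 1 (80 mg at t=0 h): 80·exp(−0.13863·29) = 1.436 mg/L
Dose 2 (365 mg at t=4 h): 365·exp(−0.13863·25) = 11.406 mg/L
Dose 3 (135 mg at t=8 h): 135·exp(−0.13863·21) = 7.345 mg/L
Dose 4 (335 mg at t=12 h): 335·exp(−0.13863·17) = 31.735 mg/L
Dose 5 (270 mg at t=16 h): 270·exp(−0.13863·13) = 44.533 mg/L
Dose 6 (370 mg at t=20 h): 370·exp(−0.13863·9) = 106.255 mg/L
Dose 7 (30 mg at t=24 h): 30·exp(−0.13863·5) = 15.000 mg/L
Dose 8 (225 mg at t=28 h): 225·exp(−0.13863·1) = 195.874 mg/L
C(29) = 1.436 + 11.406 + 7.345 + 31.735 + 44.533 + 106.255 + 15.000 + 195.874 = 413.585 mg/L

413.585 mg/L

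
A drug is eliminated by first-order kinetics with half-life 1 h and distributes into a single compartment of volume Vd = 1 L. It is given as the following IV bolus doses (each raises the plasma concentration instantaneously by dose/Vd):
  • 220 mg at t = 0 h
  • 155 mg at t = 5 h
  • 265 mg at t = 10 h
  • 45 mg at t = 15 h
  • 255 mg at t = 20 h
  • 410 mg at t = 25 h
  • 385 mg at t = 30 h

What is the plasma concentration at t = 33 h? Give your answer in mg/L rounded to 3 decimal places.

k = ln 2 / 1 = 0.69315 per h
Dose 1 (220 mg at t=0 h): 220·exp(−0.69315·33) = 0.000 mg/L
Dose 2 (155 mg at t=5 h): 155·exp(−0.69315·28) = 0.000 mg/L
Dose 3 (265 mg at t=10 h): 265·exp(−0.69315·23) = 0.000 mg/L
Dose 4 (45 mg at t=15 h): 45·exp(−0.69315·18) = 0.000 mg/L
Dose 5 (255 mg at t=20 h): 255·exp(−0.69315·13) = 0.031 mg/L
Dose 6 (410 mg at t=25 h): 410·exp(−0.69315·8) = 1.602 mg/L
Dose 7 (385 mg at t=30 h): 385·exp(−0.69315·3) = 48.125 mg/L
C(33) = 0.000 + 0.000 + 0.000 + 0.000 + 0.031 + 1.602 + 48.125 = 49.758 mg/L

49.758 mg/L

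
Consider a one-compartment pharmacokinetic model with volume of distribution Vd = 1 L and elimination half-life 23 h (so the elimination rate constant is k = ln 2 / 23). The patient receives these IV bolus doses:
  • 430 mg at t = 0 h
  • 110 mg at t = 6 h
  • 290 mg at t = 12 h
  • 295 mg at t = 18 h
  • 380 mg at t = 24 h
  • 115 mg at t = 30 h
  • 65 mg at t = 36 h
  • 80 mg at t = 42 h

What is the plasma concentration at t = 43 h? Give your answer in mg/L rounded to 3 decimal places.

828.876 mg/L

k = ln 2 / 23 = 0.03014 per h
Dose 1 (430 mg at t=0 h): 430·exp(−0.03014·43) = 117.672 mg/L
Dose 2 (110 mg at t=6 h): 110·exp(−0.03014·37) = 36.068 mg/L
Dose 3 (290 mg at t=12 h): 290·exp(−0.03014·31) = 113.936 mg/L
Dose 4 (295 mg at t=18 h): 295·exp(−0.03014·25) = 138.872 mg/L
Dose 5 (380 mg at t=24 h): 380·exp(−0.03014·19) = 214.342 mg/L
Dose 6 (115 mg at t=30 h): 115·exp(−0.03014·13) = 77.723 mg/L
Dose 7 (65 mg at t=36 h): 65·exp(−0.03014·7) = 52.638 mg/L
Dose 8 (80 mg at t=42 h): 80·exp(−0.03014·1) = 77.625 mg/L
C(43) = 117.672 + 36.068 + 113.936 + 138.872 + 214.342 + 77.723 + 52.638 + 77.625 = 828.876 mg/L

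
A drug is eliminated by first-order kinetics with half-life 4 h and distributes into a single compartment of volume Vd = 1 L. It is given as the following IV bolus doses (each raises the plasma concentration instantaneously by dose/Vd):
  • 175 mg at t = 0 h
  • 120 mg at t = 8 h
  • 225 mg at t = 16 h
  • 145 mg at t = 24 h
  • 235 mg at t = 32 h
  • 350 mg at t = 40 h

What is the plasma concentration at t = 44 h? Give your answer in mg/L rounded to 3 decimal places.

k = ln 2 / 4 = 0.17329 per h
Dose 1 (175 mg at t=0 h): 175·exp(−0.17329·44) = 0.085 mg/L
Dose 2 (120 mg at t=8 h): 120·exp(−0.17329·36) = 0.234 mg/L
Dose 3 (225 mg at t=16 h): 225·exp(−0.17329·28) = 1.758 mg/L
Dose 4 (145 mg at t=24 h): 145·exp(−0.17329·20) = 4.531 mg/L
Dose 5 (235 mg at t=32 h): 235·exp(−0.17329·12) = 29.375 mg/L
Dose 6 (350 mg at t=40 h): 350·exp(−0.17329·4) = 175.000 mg/L
C(44) = 0.085 + 0.234 + 1.758 + 4.531 + 29.375 + 175.000 = 210.984 mg/L

210.984 mg/L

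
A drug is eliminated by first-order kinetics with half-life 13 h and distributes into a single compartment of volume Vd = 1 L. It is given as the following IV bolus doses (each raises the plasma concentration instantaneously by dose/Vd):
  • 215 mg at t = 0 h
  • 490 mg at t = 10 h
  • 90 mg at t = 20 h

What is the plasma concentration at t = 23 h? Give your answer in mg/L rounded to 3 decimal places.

k = ln 2 / 13 = 0.05332 per h
Dose 1 (215 mg at t=0 h): 215·exp(−0.05332·23) = 63.073 mg/L
Dose 2 (490 mg at t=10 h): 490·exp(−0.05332·13) = 245.000 mg/L
Dose 3 (90 mg at t=20 h): 90·exp(−0.05332·3) = 76.696 mg/L
C(23) = 63.073 + 245.000 + 76.696 = 384.770 mg/L

384.770 mg/L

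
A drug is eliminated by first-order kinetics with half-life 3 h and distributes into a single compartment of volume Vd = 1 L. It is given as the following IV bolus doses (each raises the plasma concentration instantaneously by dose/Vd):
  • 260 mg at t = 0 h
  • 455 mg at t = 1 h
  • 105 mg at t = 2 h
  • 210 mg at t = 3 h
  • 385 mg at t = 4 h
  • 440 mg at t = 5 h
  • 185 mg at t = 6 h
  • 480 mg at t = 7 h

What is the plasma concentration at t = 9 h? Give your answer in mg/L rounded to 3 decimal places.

868.255 mg/L

k = ln 2 / 3 = 0.23105 per h
Dose 1 (260 mg at t=0 h): 260·exp(−0.23105·9) = 32.500 mg/L
Dose 2 (455 mg at t=1 h): 455·exp(−0.23105·8) = 71.658 mg/L
Dose 3 (105 mg at t=2 h): 105·exp(−0.23105·7) = 20.835 mg/L
Dose 4 (210 mg at t=3 h): 210·exp(−0.23105·6) = 52.500 mg/L
Dose 5 (385 mg at t=4 h): 385·exp(−0.23105·5) = 121.267 mg/L
Dose 6 (440 mg at t=5 h): 440·exp(−0.23105·4) = 174.614 mg/L
Dose 7 (185 mg at t=6 h): 185·exp(−0.23105·3) = 92.500 mg/L
Dose 8 (480 mg at t=7 h): 480·exp(−0.23105·2) = 302.381 mg/L
C(9) = 32.500 + 71.658 + 20.835 + 52.500 + 121.267 + 174.614 + 92.500 + 302.381 = 868.255 mg/L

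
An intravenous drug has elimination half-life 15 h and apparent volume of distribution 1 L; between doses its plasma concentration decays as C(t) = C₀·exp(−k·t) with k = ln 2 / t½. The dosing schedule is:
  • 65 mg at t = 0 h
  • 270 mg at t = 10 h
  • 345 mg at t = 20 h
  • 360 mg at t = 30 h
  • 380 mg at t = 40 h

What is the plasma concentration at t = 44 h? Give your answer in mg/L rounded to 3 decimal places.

k = ln 2 / 15 = 0.04621 per h
Dose 1 (65 mg at t=0 h): 65·exp(−0.04621·44) = 8.509 mg/L
Dose 2 (270 mg at t=10 h): 270·exp(−0.04621·34) = 56.109 mg/L
Dose 3 (345 mg at t=20 h): 345·exp(−0.04621·24) = 113.808 mg/L
Dose 4 (360 mg at t=30 h): 360·exp(−0.04621·14) = 188.513 mg/L
Dose 5 (380 mg at t=40 h): 380·exp(−0.04621·4) = 315.870 mg/L
C(44) = 8.509 + 56.109 + 113.808 + 188.513 + 315.870 = 682.809 mg/L

682.809 mg/L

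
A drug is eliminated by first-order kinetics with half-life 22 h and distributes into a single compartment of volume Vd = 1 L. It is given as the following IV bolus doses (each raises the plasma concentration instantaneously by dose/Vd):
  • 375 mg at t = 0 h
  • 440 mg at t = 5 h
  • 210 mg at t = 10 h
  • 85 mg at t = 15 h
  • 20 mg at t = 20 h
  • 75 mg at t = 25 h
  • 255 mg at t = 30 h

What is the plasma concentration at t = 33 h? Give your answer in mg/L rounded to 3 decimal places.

k = ln 2 / 22 = 0.03151 per h
Dose 1 (375 mg at t=0 h): 375·exp(−0.03151·33) = 132.583 mg/L
Dose 2 (440 mg at t=5 h): 440·exp(−0.03151·28) = 182.106 mg/L
Dose 3 (210 mg at t=10 h): 210·exp(−0.03151·23) = 101.743 mg/L
Dose 4 (85 mg at t=15 h): 85·exp(−0.03151·18) = 48.208 mg/L
Dose 5 (20 mg at t=20 h): 20·exp(−0.03151·13) = 13.278 mg/L
Dose 6 (75 mg at t=25 h): 75·exp(−0.03151·8) = 58.290 mg/L
Dose 7 (255 mg at t=30 h): 255·exp(−0.03151·3) = 232.001 mg/L
C(33) = 132.583 + 182.106 + 101.743 + 48.208 + 13.278 + 58.290 + 232.001 = 768.210 mg/L

768.210 mg/L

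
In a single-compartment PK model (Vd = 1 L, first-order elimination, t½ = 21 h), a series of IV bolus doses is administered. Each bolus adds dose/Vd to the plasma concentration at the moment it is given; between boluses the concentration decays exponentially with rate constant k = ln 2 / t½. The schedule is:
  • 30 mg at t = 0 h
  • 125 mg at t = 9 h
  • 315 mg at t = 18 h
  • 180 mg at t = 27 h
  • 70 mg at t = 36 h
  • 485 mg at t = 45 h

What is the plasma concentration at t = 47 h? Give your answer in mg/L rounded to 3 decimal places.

758.693 mg/L

k = ln 2 / 21 = 0.03301 per h
Dose 1 (30 mg at t=0 h): 30·exp(−0.03301·47) = 6.359 mg/L
Dose 2 (125 mg at t=9 h): 125·exp(−0.03301·38) = 35.661 mg/L
Dose 3 (315 mg at t=18 h): 315·exp(−0.03301·29) = 120.949 mg/L
Dose 4 (180 mg at t=27 h): 180·exp(−0.03301·20) = 93.020 mg/L
Dose 5 (70 mg at t=36 h): 70·exp(−0.03301·11) = 48.687 mg/L
Dose 6 (485 mg at t=45 h): 485·exp(−0.03301·2) = 454.017 mg/L
C(47) = 6.359 + 35.661 + 120.949 + 93.020 + 48.687 + 454.017 = 758.693 mg/L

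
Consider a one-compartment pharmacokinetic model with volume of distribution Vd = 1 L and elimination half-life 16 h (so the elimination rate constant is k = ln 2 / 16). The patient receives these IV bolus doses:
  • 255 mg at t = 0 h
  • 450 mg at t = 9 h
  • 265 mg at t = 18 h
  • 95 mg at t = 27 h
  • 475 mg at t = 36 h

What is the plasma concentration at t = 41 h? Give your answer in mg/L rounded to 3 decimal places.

687.797 mg/L

k = ln 2 / 16 = 0.04332 per h
Dose 1 (255 mg at t=0 h): 255·exp(−0.04332·41) = 43.167 mg/L
Dose 2 (450 mg at t=9 h): 450·exp(−0.04332·32) = 112.500 mg/L
Dose 3 (265 mg at t=18 h): 265·exp(−0.04332·23) = 97.840 mg/L
Dose 4 (95 mg at t=27 h): 95·exp(−0.04332·14) = 51.799 mg/L
Dose 5 (475 mg at t=36 h): 475·exp(−0.04332·5) = 382.491 mg/L
C(41) = 43.167 + 112.500 + 97.840 + 51.799 + 382.491 = 687.797 mg/L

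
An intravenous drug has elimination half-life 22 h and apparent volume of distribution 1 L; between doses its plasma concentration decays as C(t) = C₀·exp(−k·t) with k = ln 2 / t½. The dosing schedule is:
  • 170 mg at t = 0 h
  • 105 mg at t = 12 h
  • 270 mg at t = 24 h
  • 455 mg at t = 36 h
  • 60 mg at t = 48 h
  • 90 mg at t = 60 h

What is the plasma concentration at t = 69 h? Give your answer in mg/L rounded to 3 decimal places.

361.774 mg/L

k = ln 2 / 22 = 0.03151 per h
Dose 1 (170 mg at t=0 h): 170·exp(−0.03151·69) = 19.333 mg/L
Dose 2 (105 mg at t=12 h): 105·exp(−0.03151·57) = 17.428 mg/L
Dose 3 (270 mg at t=24 h): 270·exp(−0.03151·45) = 65.406 mg/L
Dose 4 (455 mg at t=36 h): 455·exp(−0.03151·33) = 160.867 mg/L
Dose 5 (60 mg at t=48 h): 60·exp(−0.03151·21) = 30.960 mg/L
Dose 6 (90 mg at t=60 h): 90·exp(−0.03151·9) = 67.779 mg/L
C(69) = 19.333 + 17.428 + 65.406 + 160.867 + 30.960 + 67.779 = 361.774 mg/L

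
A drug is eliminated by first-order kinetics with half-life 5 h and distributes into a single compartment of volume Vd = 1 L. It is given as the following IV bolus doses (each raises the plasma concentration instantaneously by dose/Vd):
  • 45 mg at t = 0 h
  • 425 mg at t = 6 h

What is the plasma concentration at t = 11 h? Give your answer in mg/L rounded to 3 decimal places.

k = ln 2 / 5 = 0.13863 per h
Dose 1 (45 mg at t=0 h): 45·exp(−0.13863·11) = 9.794 mg/L
Dose 2 (425 mg at t=6 h): 425·exp(−0.13863·5) = 212.500 mg/L
C(11) = 9.794 + 212.500 = 222.294 mg/L

222.294 mg/L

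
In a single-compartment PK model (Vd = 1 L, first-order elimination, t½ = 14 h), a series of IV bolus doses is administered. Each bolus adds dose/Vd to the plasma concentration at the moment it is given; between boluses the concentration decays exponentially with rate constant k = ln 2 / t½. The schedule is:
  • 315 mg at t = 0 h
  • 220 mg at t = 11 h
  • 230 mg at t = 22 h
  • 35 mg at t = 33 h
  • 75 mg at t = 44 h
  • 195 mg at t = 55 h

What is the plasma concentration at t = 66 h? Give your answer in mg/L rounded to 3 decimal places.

k = ln 2 / 14 = 0.04951 per h
Dose 1 (315 mg at t=0 h): 315·exp(−0.04951·66) = 12.000 mg/L
Dose 2 (220 mg at t=11 h): 220·exp(−0.04951·55) = 14.448 mg/L
Dose 3 (230 mg at t=22 h): 230·exp(−0.04951·44) = 26.040 mg/L
Dose 4 (35 mg at t=33 h): 35·exp(−0.04951·33) = 6.831 mg/L
Dose 5 (75 mg at t=44 h): 75·exp(−0.04951·22) = 25.236 mg/L
Dose 6 (195 mg at t=55 h): 195·exp(−0.04951·11) = 113.113 mg/L
C(66) = 12.000 + 14.448 + 26.040 + 6.831 + 25.236 + 113.113 = 197.667 mg/L

197.667 mg/L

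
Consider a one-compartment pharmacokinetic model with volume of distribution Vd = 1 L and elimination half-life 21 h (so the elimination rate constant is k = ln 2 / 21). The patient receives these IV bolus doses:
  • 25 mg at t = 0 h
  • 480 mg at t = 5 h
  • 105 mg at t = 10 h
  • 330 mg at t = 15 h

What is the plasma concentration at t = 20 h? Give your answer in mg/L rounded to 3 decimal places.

k = ln 2 / 21 = 0.03301 per h
Dose 1 (25 mg at t=0 h): 25·exp(−0.03301·20) = 12.919 mg/L
Dose 2 (480 mg at t=5 h): 480·exp(−0.03301·15) = 292.563 mg/L
Dose 3 (105 mg at t=10 h): 105·exp(−0.03301·10) = 75.482 mg/L
Dose 4 (330 mg at t=15 h): 330·exp(−0.03301·5) = 279.795 mg/L
C(20) = 12.919 + 292.563 + 75.482 + 279.795 = 660.760 mg/L

660.760 mg/L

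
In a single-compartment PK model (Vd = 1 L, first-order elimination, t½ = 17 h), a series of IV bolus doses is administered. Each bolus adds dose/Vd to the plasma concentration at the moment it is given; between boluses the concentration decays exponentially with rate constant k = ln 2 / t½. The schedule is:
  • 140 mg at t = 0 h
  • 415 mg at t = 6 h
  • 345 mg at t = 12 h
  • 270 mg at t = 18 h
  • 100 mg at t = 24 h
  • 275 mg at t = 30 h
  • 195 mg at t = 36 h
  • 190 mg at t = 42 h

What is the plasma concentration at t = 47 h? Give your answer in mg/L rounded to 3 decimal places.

k = ln 2 / 17 = 0.04077 per h
Dose 1 (140 mg at t=0 h): 140·exp(−0.04077·47) = 20.600 mg/L
Dose 2 (415 mg at t=6 h): 415·exp(−0.04077·41) = 77.989 mg/L
Dose 3 (345 mg at t=12 h): 345·exp(−0.04077·35) = 82.804 mg/L
Dose 4 (270 mg at t=18 h): 270·exp(−0.04077·29) = 82.764 mg/L
Dose 5 (100 mg at t=24 h): 100·exp(−0.04077·23) = 39.149 mg/L
Dose 6 (275 mg at t=30 h): 275·exp(−0.04077·17) = 137.500 mg/L
Dose 7 (195 mg at t=36 h): 195·exp(−0.04077·11) = 124.523 mg/L
Dose 8 (190 mg at t=42 h): 190·exp(−0.04077·5) = 154.958 mg/L
C(47) = 20.600 + 77.989 + 82.804 + 82.764 + 39.149 + 137.500 + 124.523 + 154.958 = 720.288 mg/L

720.288 mg/L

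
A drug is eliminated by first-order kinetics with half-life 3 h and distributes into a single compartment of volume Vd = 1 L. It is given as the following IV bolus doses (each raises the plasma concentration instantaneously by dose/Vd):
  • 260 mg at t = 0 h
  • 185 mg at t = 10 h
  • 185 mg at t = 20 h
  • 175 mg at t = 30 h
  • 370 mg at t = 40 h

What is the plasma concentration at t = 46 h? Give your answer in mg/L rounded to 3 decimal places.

k = ln 2 / 3 = 0.23105 per h
Dose 1 (260 mg at t=0 h): 260·exp(−0.23105·46) = 0.006 mg/L
Dose 2 (185 mg at t=10 h): 185·exp(−0.23105·36) = 0.045 mg/L
Dose 3 (185 mg at t=20 h): 185·exp(−0.23105·26) = 0.455 mg/L
Dose 4 (175 mg at t=30 h): 175·exp(−0.23105·16) = 4.341 mg/L
Dose 5 (370 mg at t=40 h): 370·exp(−0.23105·6) = 92.500 mg/L
C(46) = 0.006 + 0.045 + 0.455 + 4.341 + 92.500 = 97.347 mg/L

97.347 mg/L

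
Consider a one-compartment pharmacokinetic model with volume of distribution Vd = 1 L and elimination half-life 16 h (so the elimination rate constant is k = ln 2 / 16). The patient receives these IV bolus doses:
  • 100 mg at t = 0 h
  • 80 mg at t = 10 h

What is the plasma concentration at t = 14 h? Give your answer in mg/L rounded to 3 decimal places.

121.797 mg/L

k = ln 2 / 16 = 0.04332 per h
Dose 1 (100 mg at t=0 h): 100·exp(−0.04332·14) = 54.525 mg/L
Dose 2 (80 mg at t=10 h): 80·exp(−0.04332·4) = 67.272 mg/L
C(14) = 54.525 + 67.272 = 121.797 mg/L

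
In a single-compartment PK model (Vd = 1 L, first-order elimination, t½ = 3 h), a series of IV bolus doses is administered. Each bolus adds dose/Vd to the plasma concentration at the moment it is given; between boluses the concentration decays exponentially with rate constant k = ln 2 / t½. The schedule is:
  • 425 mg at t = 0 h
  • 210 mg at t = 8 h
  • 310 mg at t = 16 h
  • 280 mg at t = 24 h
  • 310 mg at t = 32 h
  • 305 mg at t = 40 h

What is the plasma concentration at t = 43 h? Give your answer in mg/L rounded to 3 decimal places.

k = ln 2 / 3 = 0.23105 per h
Dose 1 (425 mg at t=0 h): 425·exp(−0.23105·43) = 0.021 mg/L
Dose 2 (210 mg at t=8 h): 210·exp(−0.23105·35) = 0.065 mg/L
Dose 3 (310 mg at t=16 h): 310·exp(−0.23105·27) = 0.605 mg/L
Dose 4 (280 mg at t=24 h): 280·exp(−0.23105·19) = 3.472 mg/L
Dose 5 (310 mg at t=32 h): 310·exp(−0.23105·11) = 24.411 mg/L
Dose 6 (305 mg at t=40 h): 305·exp(−0.23105·3) = 152.500 mg/L
C(43) = 0.021 + 0.065 + 0.605 + 3.472 + 24.411 + 152.500 = 181.074 mg/L

181.074 mg/L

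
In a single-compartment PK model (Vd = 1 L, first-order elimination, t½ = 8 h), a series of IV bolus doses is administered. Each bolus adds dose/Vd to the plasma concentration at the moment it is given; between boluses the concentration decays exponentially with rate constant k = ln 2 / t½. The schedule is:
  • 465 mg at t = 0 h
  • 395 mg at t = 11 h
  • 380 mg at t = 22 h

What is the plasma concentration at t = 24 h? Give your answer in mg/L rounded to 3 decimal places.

k = ln 2 / 8 = 0.08664 per h
Dose 1 (465 mg at t=0 h): 465·exp(−0.08664·24) = 58.125 mg/L
Dose 2 (395 mg at t=11 h): 395·exp(−0.08664·13) = 128.063 mg/L
Dose 3 (380 mg at t=22 h): 380·exp(−0.08664·2) = 319.541 mg/L
C(24) = 58.125 + 128.063 + 319.541 = 505.729 mg/L

505.729 mg/L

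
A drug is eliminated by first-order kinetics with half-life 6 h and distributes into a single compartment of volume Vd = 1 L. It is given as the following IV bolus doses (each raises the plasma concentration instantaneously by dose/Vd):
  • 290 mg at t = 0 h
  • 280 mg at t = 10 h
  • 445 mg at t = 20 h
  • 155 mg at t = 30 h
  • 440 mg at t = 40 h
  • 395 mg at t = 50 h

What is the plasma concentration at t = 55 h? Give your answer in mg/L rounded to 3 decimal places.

317.955 mg/L

k = ln 2 / 6 = 0.11552 per h
Dose 1 (290 mg at t=0 h): 290·exp(−0.11552·55) = 0.505 mg/L
Dose 2 (280 mg at t=10 h): 280·exp(−0.11552·45) = 1.547 mg/L
Dose 3 (445 mg at t=20 h): 445·exp(−0.11552·35) = 7.805 mg/L
Dose 4 (155 mg at t=30 h): 155·exp(−0.11552·25) = 8.631 mg/L
Dose 5 (440 mg at t=40 h): 440·exp(−0.11552·15) = 77.782 mg/L
Dose 6 (395 mg at t=50 h): 395·exp(−0.11552·5) = 221.686 mg/L
C(55) = 0.505 + 1.547 + 7.805 + 8.631 + 77.782 + 221.686 = 317.955 mg/L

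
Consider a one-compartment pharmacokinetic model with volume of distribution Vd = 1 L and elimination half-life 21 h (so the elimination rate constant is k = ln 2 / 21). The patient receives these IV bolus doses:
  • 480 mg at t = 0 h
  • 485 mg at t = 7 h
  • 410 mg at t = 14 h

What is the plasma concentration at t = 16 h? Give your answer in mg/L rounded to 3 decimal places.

1027.226 mg/L

k = ln 2 / 21 = 0.03301 per h
Dose 1 (480 mg at t=0 h): 480·exp(−0.03301·16) = 283.064 mg/L
Dose 2 (485 mg at t=7 h): 485·exp(−0.03301·9) = 360.354 mg/L
Dose 3 (410 mg at t=14 h): 410·exp(−0.03301·2) = 383.808 mg/L
C(16) = 283.064 + 360.354 + 383.808 = 1027.226 mg/L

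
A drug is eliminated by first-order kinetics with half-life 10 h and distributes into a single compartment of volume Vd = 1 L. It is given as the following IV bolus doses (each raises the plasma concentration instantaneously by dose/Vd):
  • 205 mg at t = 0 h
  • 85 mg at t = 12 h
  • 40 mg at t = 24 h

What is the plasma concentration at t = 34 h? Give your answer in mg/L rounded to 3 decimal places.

57.919 mg/L

k = ln 2 / 10 = 0.06931 per h
Dose 1 (205 mg at t=0 h): 205·exp(−0.06931·34) = 19.420 mg/L
Dose 2 (85 mg at t=12 h): 85·exp(−0.06931·22) = 18.499 mg/L
Dose 3 (40 mg at t=24 h): 40·exp(−0.06931·10) = 20.000 mg/L
C(34) = 19.420 + 18.499 + 20.000 = 57.919 mg/L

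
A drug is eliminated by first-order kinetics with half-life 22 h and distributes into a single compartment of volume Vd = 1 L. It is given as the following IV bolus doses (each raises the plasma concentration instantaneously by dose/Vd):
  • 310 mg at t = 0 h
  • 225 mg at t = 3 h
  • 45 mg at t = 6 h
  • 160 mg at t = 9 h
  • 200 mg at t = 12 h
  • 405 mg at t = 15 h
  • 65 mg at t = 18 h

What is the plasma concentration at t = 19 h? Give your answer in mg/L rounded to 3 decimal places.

k = ln 2 / 22 = 0.03151 per h
Dose 1 (310 mg at t=0 h): 310·exp(−0.03151·19) = 170.365 mg/L
Dose 2 (225 mg at t=3 h): 225·exp(−0.03151·16) = 135.910 mg/L
Dose 3 (45 mg at t=6 h): 45·exp(−0.03151·13) = 29.877 mg/L
Dose 4 (160 mg at t=9 h): 160·exp(−0.03151·10) = 116.758 mg/L
Dose 5 (200 mg at t=12 h): 200·exp(−0.03151·7) = 160.416 mg/L
Dose 6 (405 mg at t=15 h): 405·exp(−0.03151·4) = 357.044 mg/L
Dose 7 (65 mg at t=18 h): 65·exp(−0.03151·1) = 62.984 mg/L
C(19) = 170.365 + 135.910 + 29.877 + 116.758 + 160.416 + 357.044 + 62.984 = 1033.355 mg/L

1033.355 mg/L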